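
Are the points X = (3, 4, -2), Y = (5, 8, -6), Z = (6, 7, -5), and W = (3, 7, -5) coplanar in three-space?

The four points are coplanar iff the 3×3 determinant with rows XY, XZ, XW is zero.
Rows: (2, 4, -4), (3, 3, -3), (0, 3, -3).
Expanding along the first row: (2)(0) − (4)(-9) + (-4)(9) = 0.
Zero determinant ⇒ coplanar.

Yes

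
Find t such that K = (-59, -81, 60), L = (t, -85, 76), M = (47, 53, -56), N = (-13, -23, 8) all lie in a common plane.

-63

The points are coplanar iff KL · (KM × KN) = 0.
Expanding, this is linear in t: (-240)t + (-15120) = 0.
So t = -63.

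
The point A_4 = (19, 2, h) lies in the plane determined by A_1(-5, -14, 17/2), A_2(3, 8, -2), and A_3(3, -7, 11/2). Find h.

2

The plane through A_1, A_2, A_3 has equation (15/2)x − 60y − 120z = -435/2.
Substituting A_4: (-120)h + (45/2) = -435/2, so h = 2.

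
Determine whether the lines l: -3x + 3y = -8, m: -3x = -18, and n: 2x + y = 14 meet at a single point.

No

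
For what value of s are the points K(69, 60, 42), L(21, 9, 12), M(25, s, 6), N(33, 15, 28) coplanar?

The points are coplanar iff KL · (KM × KN) = 0.
Expanding, this is linear in s: (-408)s + (8160) = 0.
So s = 20.

20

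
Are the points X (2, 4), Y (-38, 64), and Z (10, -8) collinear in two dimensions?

Yes

XY = (-40, 60), XZ = (8, -12).
Twice the signed area of △XYZ is (-40)(-12) − (60)(8) = 0.
The triangle is degenerate (zero area), so the points are collinear.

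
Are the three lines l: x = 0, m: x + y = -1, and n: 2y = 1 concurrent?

Lines aᵢx + bᵢy = cᵢ with pairwise distinct directions are concurrent exactly when det[aᵢ bᵢ cᵢ] = 0.
Here the determinant is 3.
Nonzero, so no common point exists.

No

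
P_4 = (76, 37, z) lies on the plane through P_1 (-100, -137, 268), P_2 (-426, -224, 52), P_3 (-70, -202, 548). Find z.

-68

A normal to the plane is n = P_1P_2 × P_1P_3 = (-38400, 84800, 23800).
P_4 lies in the plane iff n · P_1P_4 = 0.
This gives (23800)z + (1618400) = 0, so z = -68.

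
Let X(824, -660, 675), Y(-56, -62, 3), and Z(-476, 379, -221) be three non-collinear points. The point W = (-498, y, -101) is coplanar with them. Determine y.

614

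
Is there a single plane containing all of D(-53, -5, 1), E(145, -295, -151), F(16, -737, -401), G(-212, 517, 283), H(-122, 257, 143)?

The plane through D, E, F has normal n = DE × DF = (5316, 69108, -124926) and equation n·P = -752214.
Checking the remaining points: n·G = -752214, n·H = -752214.
All equal -752214, so all 5 points lie in one plane.

Yes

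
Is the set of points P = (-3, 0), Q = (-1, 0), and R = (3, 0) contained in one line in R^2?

Yes

PQ = (2, 0), PR = (6, 0).
Checking proportionality: PR = 3·PQ, so the vectors are parallel and the points are collinear.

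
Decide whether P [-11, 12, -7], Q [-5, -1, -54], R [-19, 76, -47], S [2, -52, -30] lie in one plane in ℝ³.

Yes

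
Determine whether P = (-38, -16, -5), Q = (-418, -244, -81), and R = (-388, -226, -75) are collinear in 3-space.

PQ = (-380, -228, -76), PR = (-350, -210, -70).
Each component of PR is 35/38 times the corresponding component of PQ, so PR = 35/38·PQ and the points are collinear.

Yes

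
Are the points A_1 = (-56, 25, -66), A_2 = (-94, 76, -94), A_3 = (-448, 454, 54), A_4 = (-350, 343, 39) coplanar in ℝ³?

A normal to the plane through A_1, A_2, A_3 is n = A_1A_2 × A_1A_3 = (18132, 15536, 3690).
The plane has equation n·P = -870532. For A_4: n·A_4 = -873442.
-873442 ≠ -870532, so A_4 is off the plane.

No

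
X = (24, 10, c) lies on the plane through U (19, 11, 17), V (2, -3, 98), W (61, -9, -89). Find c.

The plane through U, V, W has equation 3104x + 1600y + 928z = 92352.
Substituting X: (928)c + (90496) = 92352, so c = 2.

2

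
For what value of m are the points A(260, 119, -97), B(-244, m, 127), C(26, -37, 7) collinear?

-217

Direction AC = (-234, -156, 104). From the x-coordinate of B, the parameter along the line is τ = (-244 − 260)/(-234) = 28/13.
Then m = 119 + 28/13·(-156) = -217.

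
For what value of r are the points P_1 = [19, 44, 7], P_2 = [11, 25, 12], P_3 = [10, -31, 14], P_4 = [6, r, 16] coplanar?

Normal to plane P_1P_2P_3: n = (242, 11, 429); plane equation n·P = 8085.
Requiring n·P_4 = 8085: (11)r + (8316) = 8085.
So r = -21.

-21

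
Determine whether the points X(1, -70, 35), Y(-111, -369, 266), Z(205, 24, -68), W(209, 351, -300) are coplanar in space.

The four points are coplanar iff the 3×3 determinant with rows XY, XZ, XW is zero.
Rows: (-112, -299, 231), (204, 94, -103), (208, 421, -335).
Expanding along the first row: (-112)(11873) − (-299)(-46916) + (231)(66332) = -34968.
Nonzero ⇒ not coplanar.

No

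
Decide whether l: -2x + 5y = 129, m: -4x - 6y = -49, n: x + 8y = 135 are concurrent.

No

Intersecting l and m: solving the 2×2 system gives (x, y) = (-529/32, 307/16).
Substitute into n: (1)(-529/32) + (8)(307/16) = 4383/32.
But n requires 135 ≠ 4383/32, so the three lines have no common point.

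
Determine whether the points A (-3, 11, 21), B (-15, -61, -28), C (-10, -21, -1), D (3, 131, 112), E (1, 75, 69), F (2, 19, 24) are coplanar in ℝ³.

No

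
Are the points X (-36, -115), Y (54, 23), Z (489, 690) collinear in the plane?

XY = (90, 138), XZ = (525, 805).
Checking proportionality: XZ = 35/6·XY, so the vectors are parallel and the points are collinear.

Yes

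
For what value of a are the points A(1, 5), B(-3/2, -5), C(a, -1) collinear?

-1/2

The three points are collinear iff det[AB; AC] = 0.
This determinant is linear in a: (10)a + (5) = 0, so a = -1/2.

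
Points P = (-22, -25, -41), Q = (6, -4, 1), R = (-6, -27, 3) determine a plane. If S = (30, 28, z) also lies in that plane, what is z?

17

Coplanarity requires PQ · (PR × PS) = 0.
PQ = (28, 21, 42), PR = (16, -2, 44); the triple product is linear in z with coefficient -392 and constant term 6664.
Setting it to zero: z = 17.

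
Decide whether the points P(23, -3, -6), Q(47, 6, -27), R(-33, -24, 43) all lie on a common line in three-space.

PQ = (24, 9, -21), PR = (-56, -21, 49).
Each component of PR is -7/3 times the corresponding component of PQ, so PR = -7/3·PQ and the points are collinear.

Yes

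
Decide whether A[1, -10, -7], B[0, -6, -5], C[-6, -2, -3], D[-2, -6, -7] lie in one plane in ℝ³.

With A as base: AB = (-1, 4, 2), AC = (-7, 8, 4), AD = (-3, 4, 0).
AC × AD = (-16, -12, -4).
AB · (AC × AD) = -40.
Since -40 ≠ 0, the four points are not coplanar.

No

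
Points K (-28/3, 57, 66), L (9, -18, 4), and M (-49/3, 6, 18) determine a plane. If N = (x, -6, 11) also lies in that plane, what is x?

-11/3

Coplanarity requires KL · (KM × KN) = 0.
KL = (55/3, -75, -62), KM = (-7, -51, -48); the triple product is linear in x with coefficient 438 and constant term 1606.
Setting it to zero: x = -11/3.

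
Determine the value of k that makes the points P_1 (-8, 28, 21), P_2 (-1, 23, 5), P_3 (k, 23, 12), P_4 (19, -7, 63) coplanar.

-2

Coplanarity ⇔ det[P_1P_2; P_1P_3; P_1P_4] = 0.
Expanding, this is linear in k: (770)k + (1540) = 0.
So k = -2.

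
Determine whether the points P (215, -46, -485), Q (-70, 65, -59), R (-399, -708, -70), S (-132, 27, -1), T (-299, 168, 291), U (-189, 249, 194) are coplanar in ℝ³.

No

The plane through P, Q, R has normal n = PQ × PR = (328077, -143289, 256824) and equation n·X = -47431791.
Checking the remaining points: n·S = -47431791, n·T = -47431791, n·U = -47861658.
Since n·U = -47861658 ≠ -47431791, U is off the plane and the points are not all coplanar.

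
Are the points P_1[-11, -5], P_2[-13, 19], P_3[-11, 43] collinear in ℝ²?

P_1P_2 = (-2, 24), P_1P_3 = (0, 48).
Twice the signed area of △P_1P_2P_3 is (-2)(48) − (24)(0) = -96.
The area is nonzero, so the three points are not collinear.

No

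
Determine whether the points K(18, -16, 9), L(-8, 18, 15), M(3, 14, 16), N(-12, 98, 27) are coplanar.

With K as base: KL = (-26, 34, 6), KM = (-15, 30, 7), KN = (-30, 114, 18).
KM × KN = (-258, 60, -810).
KL · (KM × KN) = 3888.
Since 3888 ≠ 0, the four points are not coplanar.

No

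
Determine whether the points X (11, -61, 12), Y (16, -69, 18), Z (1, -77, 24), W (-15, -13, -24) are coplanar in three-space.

Yes

A normal to the plane through X, Y, Z is n = XY × XZ = (0, -120, -160).
The plane has equation n·P = 5400. For W: n·W = 5400.
Equal, so W lies in the plane and all four are coplanar.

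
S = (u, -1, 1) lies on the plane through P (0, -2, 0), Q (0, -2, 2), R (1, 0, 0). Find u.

Coplanarity requires PQ · (PR × PS) = 0.
PQ = (0, 0, 2), PR = (1, 2, 0); the triple product is linear in u with coefficient -4 and constant term 2.
Setting it to zero: u = 1/2.

1/2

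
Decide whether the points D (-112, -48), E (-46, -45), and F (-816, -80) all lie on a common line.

Yes

DE = (66, 3), DF = (-704, -32).
Checking proportionality: DF = -32/3·DE, so the vectors are parallel and the points are collinear.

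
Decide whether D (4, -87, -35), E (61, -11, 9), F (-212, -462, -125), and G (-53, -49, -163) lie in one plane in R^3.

A normal to the plane through D, E, F is n = DE × DF = (9660, -4374, -4959).
The plane has equation n·P = 592743. For G: n·G = 510663.
510663 ≠ 592743, so G is off the plane.

No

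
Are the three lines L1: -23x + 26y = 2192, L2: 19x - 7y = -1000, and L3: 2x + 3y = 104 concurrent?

Yes

Intersecting L1 and L2: solving the 2×2 system gives (x, y) = (-32, 56).
Substitute into L3: (2)(-32) + (3)(56) = 104.
This equals 104, so (-32, 56) lies on all three lines and they are concurrent.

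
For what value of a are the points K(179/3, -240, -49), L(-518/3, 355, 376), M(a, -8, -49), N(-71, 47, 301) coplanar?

The points are coplanar iff KL · (KM × KN) = 0.
Expanding, this is linear in a: (-86275)a + (-2501975/3) = 0.
So a = -29/3.

-29/3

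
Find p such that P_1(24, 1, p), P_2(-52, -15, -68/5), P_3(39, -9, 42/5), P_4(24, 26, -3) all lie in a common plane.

12/5

The points are coplanar iff P_1P_2 · (P_1P_3 × P_1P_4) = 0.
Expanding, this is linear in p: (-3275)p + (7860) = 0.
So p = 12/5.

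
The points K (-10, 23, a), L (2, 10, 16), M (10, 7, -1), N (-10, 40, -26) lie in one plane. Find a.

The points are coplanar iff KL · (KM × KN) = 0.
Expanding, this is linear in a: (-204)a + (3876) = 0.
So a = 19.

19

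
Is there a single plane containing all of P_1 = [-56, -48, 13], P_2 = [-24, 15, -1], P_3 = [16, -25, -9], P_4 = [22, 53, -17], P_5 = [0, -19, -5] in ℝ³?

The plane through P_1, P_2, P_3 has normal n = P_1P_2 × P_1P_3 = (-1064, -304, -3800) and equation n·P = 24776.
Checking the remaining points: n·P_4 = 25080, n·P_5 = 24776.
Since n·P_4 = 25080 ≠ 24776, P_4 is off the plane and the points are not all coplanar.

No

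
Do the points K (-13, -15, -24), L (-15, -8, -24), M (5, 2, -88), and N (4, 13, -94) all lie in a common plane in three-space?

With K as base: KL = (-2, 7, 0), KM = (18, 17, -64), KN = (17, 28, -70).
KM × KN = (602, 172, 215).
KL · (KM × KN) = 0.
The scalar triple product vanishes, so the four points are coplanar.

Yes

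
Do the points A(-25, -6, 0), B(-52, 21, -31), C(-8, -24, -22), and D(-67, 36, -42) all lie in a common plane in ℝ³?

No

The four points are coplanar iff the 3×3 determinant with rows AB, AC, AD is zero.
Rows: (-27, 27, -31), (17, -18, -22), (-42, 42, -42).
Expanding along the first row: (-27)(1680) − (27)(-1638) + (-31)(-42) = 168.
Nonzero ⇒ not coplanar.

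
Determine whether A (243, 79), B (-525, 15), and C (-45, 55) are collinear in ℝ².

AB = (-768, -64), AC = (-288, -24).
Twice the signed area of △ABC is (-768)(-24) − (-64)(-288) = 0.
The triangle is degenerate (zero area), so the points are collinear.

Yes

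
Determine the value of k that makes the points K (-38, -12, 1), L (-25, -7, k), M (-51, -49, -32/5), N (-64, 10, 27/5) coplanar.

The points are coplanar iff KL · (KM × KN) = 0.
Expanding, this is linear in k: (-1248)k + (2496) = 0.
So k = 2.

2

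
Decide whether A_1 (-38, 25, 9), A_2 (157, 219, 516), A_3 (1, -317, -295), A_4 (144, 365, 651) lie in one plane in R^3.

No

With A_1 as base: A_1A_2 = (195, 194, 507), A_1A_3 = (39, -342, -304), A_1A_4 = (182, 340, 642).
A_1A_3 × A_1A_4 = (-116204, -80366, 75504).
A_1A_2 · (A_1A_3 × A_1A_4) = 29744.
Since 29744 ≠ 0, the four points are not coplanar.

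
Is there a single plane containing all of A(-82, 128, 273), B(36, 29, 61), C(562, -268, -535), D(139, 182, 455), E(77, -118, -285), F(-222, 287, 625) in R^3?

The plane through A, B, C has normal n = AB × AC = (-3960, -41184, 17028) and equation n·P = -298188.
Checking the remaining points: n·D = -298188, n·E = -298188, n·F = -298188.
All equal -298188, so all 6 points lie in one plane.

Yes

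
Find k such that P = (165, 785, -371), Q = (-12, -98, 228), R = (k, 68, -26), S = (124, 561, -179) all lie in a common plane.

Coplanarity ⇔ det[PQ; PR; PS] = 0.
Expanding, this is linear in k: (35360)k + (-265200) = 0.
So k = 15/2.

15/2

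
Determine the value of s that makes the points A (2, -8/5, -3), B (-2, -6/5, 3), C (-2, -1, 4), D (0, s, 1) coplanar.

-6/5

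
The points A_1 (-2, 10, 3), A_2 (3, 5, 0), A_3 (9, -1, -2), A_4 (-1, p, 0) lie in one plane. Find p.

9

The points are coplanar iff A_1A_2 · (A_1A_3 × A_1A_4) = 0.
Expanding, this is linear in p: (-8)p + (72) = 0.
So p = 9.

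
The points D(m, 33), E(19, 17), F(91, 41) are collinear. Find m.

67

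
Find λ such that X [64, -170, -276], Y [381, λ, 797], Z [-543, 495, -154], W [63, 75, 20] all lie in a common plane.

420

Normal to plane XZW: n = (166950, 179550, -148050); plane equation n·P = 21023100.
Requiring n·Y = 21023100: (179550)λ + (-54387900) = 21023100.
So λ = 420.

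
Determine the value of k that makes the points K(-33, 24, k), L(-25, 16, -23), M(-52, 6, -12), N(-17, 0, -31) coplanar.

-17

Coplanarity ⇔ det[KL; KM; KN] = 0.
Expanding, this is linear in k: (-512)k + (-8704) = 0.
So k = -17.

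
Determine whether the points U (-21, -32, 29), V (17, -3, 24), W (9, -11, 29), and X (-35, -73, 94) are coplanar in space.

Yes

The four points are coplanar iff the 3×3 determinant with rows UV, UW, UX is zero.
Rows: (38, 29, -5), (30, 21, 0), (-14, -41, 65).
Expanding along the first row: (38)(1365) − (29)(1950) + (-5)(-936) = 0.
Zero determinant ⇒ coplanar.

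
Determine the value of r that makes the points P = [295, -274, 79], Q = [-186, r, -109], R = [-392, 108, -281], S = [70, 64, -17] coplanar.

616

Coplanarity ⇔ det[PQ; PR; PS] = 0.
Expanding, this is linear in r: (15048)r + (-9269568) = 0.
So r = 616.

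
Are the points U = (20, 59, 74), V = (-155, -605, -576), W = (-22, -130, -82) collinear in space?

UV = (-175, -664, -650), UW = (-42, -189, -156).
UV × UW = (-19266, 0, 5187).
The cross product is nonzero, so the points do not lie on one line.

No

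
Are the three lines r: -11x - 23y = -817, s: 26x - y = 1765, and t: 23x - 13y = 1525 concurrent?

Yes

Intersecting r and s: solving the 2×2 system gives (x, y) = (68, 3).
Substitute into t: (23)(68) + (-13)(3) = 1525.
This equals 1525, so (68, 3) lies on all three lines and they are concurrent.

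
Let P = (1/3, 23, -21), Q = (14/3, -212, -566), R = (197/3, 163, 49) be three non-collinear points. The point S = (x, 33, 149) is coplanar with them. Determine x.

-39

Coplanarity requires PQ · (PR × PS) = 0.
PQ = (13/3, -235, -545), PR = (196/3, 140, 70); the triple product is linear in x with coefficient 59850 and constant term 2334150.
Setting it to zero: x = -39.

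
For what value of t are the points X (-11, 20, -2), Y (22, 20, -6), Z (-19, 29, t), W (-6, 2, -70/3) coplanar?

28/3

Normal to plane XYW: n = (-72, 684, -594); plane equation n·P = 15660.
Requiring n·Z = 15660: (-594)t + (21204) = 15660.
So t = 28/3.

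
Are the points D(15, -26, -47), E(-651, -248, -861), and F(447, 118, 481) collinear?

DE = (-666, -222, -814), DF = (432, 144, 528).
DE × DF = (0, 0, 0).
The cross product vanishes, so the three points are collinear.

Yes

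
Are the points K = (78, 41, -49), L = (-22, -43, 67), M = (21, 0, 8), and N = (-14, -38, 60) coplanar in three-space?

Yes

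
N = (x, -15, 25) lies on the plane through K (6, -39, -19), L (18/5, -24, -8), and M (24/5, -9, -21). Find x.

Coplanarity requires KL · (KM × KN) = 0.
KL = (-12/5, 15, 11), KM = (-6/5, 30, -2); the triple product is linear in x with coefficient -360 and constant term -648.
Setting it to zero: x = -9/5.

-9/5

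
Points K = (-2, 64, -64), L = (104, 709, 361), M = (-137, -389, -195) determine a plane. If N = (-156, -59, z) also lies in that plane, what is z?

225

A normal to the plane is n = KL × KM = (108030, -43489, 39057).
N lies in the plane iff n · KN = 0.
This gives (39057)z + (-8787825) = 0, so z = 225.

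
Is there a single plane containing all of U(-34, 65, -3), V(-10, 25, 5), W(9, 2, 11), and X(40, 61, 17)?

No

The four points are coplanar iff the 3×3 determinant with rows UV, UW, UX is zero.
Rows: (24, -40, 8), (43, -63, 14), (74, -4, 20).
Expanding along the first row: (24)(-1204) − (-40)(-176) + (8)(4490) = -16.
Nonzero ⇒ not coplanar.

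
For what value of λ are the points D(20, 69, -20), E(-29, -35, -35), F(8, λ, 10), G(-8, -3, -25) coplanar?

-75

Normal to plane DEG: n = (-560, 175, 616); plane equation n·P = -11445.
Requiring n·F = -11445: (175)λ + (1680) = -11445.
So λ = -75.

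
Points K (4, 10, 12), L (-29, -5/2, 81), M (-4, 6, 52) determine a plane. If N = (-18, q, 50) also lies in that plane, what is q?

2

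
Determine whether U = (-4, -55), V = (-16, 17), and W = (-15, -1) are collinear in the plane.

UV = (-12, 72), UW = (-11, 54).
If collinear, UW would be a scalar multiple of UV. But (-12)·(54) ≠ (72)·(-11) (difference 144), so they are not parallel; the points are not collinear.

No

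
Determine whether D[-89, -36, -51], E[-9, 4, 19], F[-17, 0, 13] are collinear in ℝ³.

No

DE = (80, 40, 70), DF = (72, 36, 64).
DE × DF = (40, -80, 0).
The cross product is nonzero, so the points do not lie on one line.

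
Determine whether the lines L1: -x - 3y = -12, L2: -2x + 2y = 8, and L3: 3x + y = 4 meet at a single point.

Yes

Intersecting L1 and L2: solving the 2×2 system gives (x, y) = (0, 4).
Substitute into L3: (3)(0) + (1)(4) = 4.
This equals 4, so (0, 4) lies on all three lines and they are concurrent.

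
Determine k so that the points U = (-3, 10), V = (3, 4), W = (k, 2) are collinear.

5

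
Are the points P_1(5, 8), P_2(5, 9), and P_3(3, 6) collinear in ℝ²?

No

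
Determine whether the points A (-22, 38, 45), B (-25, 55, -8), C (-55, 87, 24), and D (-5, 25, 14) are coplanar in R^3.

No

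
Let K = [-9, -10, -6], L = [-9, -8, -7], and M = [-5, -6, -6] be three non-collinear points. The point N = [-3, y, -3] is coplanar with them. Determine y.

-10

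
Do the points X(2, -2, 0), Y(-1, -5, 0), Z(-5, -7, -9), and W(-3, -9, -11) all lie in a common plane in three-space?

The four points are coplanar iff the 3×3 determinant with rows XY, XZ, XW is zero.
Rows: (-3, -3, 0), (-7, -5, -9), (-5, -7, -11).
Expanding along the first row: (-3)(-8) − (-3)(32) + (0)(24) = 120.
Nonzero ⇒ not coplanar.

No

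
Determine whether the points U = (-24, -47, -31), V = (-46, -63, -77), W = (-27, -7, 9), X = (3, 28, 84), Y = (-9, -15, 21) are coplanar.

The plane through U, V, W has normal n = UV × UW = (1200, 1018, -928) and equation n·P = -47878.
Checking the remaining points: n·X = -45848, n·Y = -45558.
Since n·X = -45848 ≠ -47878, X is off the plane and the points are not all coplanar.

No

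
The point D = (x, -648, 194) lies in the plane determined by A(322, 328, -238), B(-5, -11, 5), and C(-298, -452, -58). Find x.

-526

Coplanarity requires AB · (AC × AD) = 0.
AB = (-327, -339, 243), AC = (-620, -780, 180); the triple product is linear in x with coefficient 128520 and constant term 67601520.
Setting it to zero: x = -526.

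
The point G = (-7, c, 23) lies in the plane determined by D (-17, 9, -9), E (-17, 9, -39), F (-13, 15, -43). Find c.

24

The plane through D, E, F has equation 180x − 120y = -4140.
Substituting G: (-120)c + (-1260) = -4140, so c = 24.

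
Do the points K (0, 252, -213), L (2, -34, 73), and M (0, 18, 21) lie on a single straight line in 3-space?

No

KL = (2, -286, 286), KM = (0, -234, 234).
Comparing components 3 and 1: (286)(0) − (2)(234) = -468 ≠ 0, so KL and KM are not parallel and the points are not collinear.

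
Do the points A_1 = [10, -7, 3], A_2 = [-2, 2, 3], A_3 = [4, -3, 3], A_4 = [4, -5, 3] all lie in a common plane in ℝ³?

A normal to the plane through A_1, A_2, A_3 is n = A_1A_2 × A_1A_3 = (0, 0, 6).
The plane has equation n·P = 18. For A_4: n·A_4 = 18.
Equal, so A_4 lies in the plane and all four are coplanar.

Yes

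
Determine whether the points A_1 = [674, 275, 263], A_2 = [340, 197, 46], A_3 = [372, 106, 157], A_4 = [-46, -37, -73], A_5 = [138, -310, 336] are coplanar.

Yes

The plane through A_1, A_2, A_3 has normal n = A_1A_2 × A_1A_3 = (-28405, 30130, 32890) and equation n·P = -2209150.
Checking the remaining points: n·A_4 = -2209150, n·A_5 = -2209150.
All equal -2209150, so all 5 points lie in one plane.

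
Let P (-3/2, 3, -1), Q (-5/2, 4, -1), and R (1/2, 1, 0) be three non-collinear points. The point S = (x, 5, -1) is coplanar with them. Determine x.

-7/2

A normal to the plane is n = PQ × PR = (1, 1, 0).
S lies in the plane iff n · PS = 0.
This gives (1)x + (7/2) = 0, so x = -7/2.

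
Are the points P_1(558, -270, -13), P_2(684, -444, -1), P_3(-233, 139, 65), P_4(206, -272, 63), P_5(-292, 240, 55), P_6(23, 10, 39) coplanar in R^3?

The plane through P_1, P_2, P_3 has normal n = P_1P_2 × P_1P_3 = (-18480, -19320, -86100) and equation n·P = -3976140.
Checking the remaining points: n·P_4 = -3976140, n·P_5 = -3976140, n·P_6 = -3976140.
All equal -3976140, so all 6 points lie in one plane.

Yes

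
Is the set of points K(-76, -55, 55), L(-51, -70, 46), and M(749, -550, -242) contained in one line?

Yes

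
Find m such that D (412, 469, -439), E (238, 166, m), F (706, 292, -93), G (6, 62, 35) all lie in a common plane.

Coplanarity ⇔ det[DE; DF; DG] = 0.
Expanding, this is linear in m: (-191520)m + (-9192960) = 0.
So m = -48.

-48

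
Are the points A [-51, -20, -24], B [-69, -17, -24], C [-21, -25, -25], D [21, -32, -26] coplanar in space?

With A as base: AB = (-18, 3, 0), AC = (30, -5, -1), AD = (72, -12, -2).
AC × AD = (-2, -12, 0).
AB · (AC × AD) = 0.
The scalar triple product vanishes, so the four points are coplanar.

Yes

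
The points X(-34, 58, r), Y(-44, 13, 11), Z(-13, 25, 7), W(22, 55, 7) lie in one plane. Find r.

21

Coplanarity ⇔ det[XY; XZ; XW] = 0.
Expanding, this is linear in r: (-510)r + (10710) = 0.
So r = 21.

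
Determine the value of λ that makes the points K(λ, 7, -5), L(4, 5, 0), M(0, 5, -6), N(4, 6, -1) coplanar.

Coplanarity ⇔ det[KL; KM; KN] = 0.
Expanding, this is linear in λ: (-6)λ + (12) = 0.
So λ = 2.

2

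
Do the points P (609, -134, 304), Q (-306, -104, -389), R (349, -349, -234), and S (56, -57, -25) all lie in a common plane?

Yes

The four points are coplanar iff the 3×3 determinant with rows PQ, PR, PS is zero.
Rows: (-915, 30, -693), (-260, -215, -538), (-553, 77, -329).
Expanding along the first row: (-915)(112161) − (30)(-211974) + (-693)(-138915) = 0.
Zero determinant ⇒ coplanar.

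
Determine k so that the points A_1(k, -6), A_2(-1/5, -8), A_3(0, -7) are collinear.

1/5

Collinearity: (A_1 − A_2) must be parallel to (A_3 − A_2) = (1/5, 1).
Cross-multiplying the components: (k − (-1/5))·(1) = (2)·(1/5).
Solving gives k = 1/5.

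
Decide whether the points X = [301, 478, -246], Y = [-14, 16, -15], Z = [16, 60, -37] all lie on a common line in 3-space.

Yes

XY = (-315, -462, 231), XZ = (-285, -418, 209).
Each component of XZ is 19/21 times the corresponding component of XY, so XZ = 19/21·XY and the points are collinear.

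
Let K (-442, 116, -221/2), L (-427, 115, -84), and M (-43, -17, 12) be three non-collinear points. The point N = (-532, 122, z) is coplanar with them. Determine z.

A normal to the plane is n = KL × KM = (3402, 8736, -1596).
N lies in the plane iff n · KN = 0.
This gives (-1596)z + (-430122) = 0, so z = -539/2.

-539/2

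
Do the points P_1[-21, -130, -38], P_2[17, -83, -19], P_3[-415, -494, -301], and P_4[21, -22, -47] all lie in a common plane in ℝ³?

The four points are coplanar iff the 3×3 determinant with rows P_1P_2, P_1P_3, P_1P_4 is zero.
Rows: (38, 47, 19), (-394, -364, -263), (42, 108, -9).
Expanding along the first row: (38)(31680) − (47)(14592) + (19)(-27264) = 0.
Zero determinant ⇒ coplanar.

Yes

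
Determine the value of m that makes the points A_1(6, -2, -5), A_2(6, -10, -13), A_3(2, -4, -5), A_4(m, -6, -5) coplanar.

-2

Coplanarity ⇔ det[A_1A_2; A_1A_3; A_1A_4] = 0.
Expanding, this is linear in m: (-16)m + (-32) = 0.
So m = -2.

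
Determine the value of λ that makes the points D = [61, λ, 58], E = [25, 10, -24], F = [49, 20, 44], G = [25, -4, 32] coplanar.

30

Coplanarity ⇔ det[DE; DF; DG] = 0.
Expanding, this is linear in λ: (1344)λ + (-40320) = 0.
So λ = 30.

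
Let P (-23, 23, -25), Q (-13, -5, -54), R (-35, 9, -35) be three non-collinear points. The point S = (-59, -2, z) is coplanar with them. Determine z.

-39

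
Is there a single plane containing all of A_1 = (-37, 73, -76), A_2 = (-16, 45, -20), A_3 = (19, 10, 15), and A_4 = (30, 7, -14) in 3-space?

The four points are coplanar iff the 3×3 determinant with rows A_1A_2, A_1A_3, A_1A_4 is zero.
Rows: (21, -28, 56), (56, -63, 91), (67, -66, 62).
Expanding along the first row: (21)(2100) − (-28)(-2625) + (56)(525) = 0.
Zero determinant ⇒ coplanar.

Yes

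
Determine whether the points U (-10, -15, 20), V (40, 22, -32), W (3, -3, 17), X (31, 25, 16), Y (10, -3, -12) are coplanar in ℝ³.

No

The plane through U, V, W has normal n = UV × UW = (513, -526, 119) and equation n·P = 5140.
Checking the remaining points: n·X = 4657, n·Y = 5280.
Since n·X = 4657 ≠ 5140, X is off the plane and the points are not all coplanar.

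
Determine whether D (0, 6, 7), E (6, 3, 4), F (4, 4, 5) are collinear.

Yes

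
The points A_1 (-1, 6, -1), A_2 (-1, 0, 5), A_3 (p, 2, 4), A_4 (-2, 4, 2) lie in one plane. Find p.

Coplanarity ⇔ det[A_1A_2; A_1A_3; A_1A_4] = 0.
Expanding, this is linear in p: (6)p + (12) = 0.
So p = -2.

-2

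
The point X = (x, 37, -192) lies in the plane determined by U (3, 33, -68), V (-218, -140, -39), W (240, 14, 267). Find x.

The plane through U, V, W has equation −57404x + 80908y + 45200z = -575848.
Substituting X: (-57404)x + (-5684804) = -575848, so x = -89.

-89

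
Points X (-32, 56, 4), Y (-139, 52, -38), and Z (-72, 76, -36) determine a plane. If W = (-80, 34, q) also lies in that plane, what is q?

8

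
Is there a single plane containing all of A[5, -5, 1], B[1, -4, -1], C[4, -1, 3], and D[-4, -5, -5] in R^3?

Yes

The four points are coplanar iff the 3×3 determinant with rows AB, AC, AD is zero.
Rows: (-4, 1, -2), (-1, 4, 2), (-9, 0, -6).
Expanding along the first row: (-4)(-24) − (1)(24) + (-2)(36) = 0.
Zero determinant ⇒ coplanar.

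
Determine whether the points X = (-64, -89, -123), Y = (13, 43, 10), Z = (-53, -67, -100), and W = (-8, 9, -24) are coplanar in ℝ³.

With X as base: XY = (77, 132, 133), XZ = (11, 22, 23), XW = (56, 98, 99).
XZ × XW = (-76, 199, -154).
XY · (XZ × XW) = -66.
Since -66 ≠ 0, the four points are not coplanar.

No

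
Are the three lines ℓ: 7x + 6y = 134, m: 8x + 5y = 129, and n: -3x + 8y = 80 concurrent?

The three lines meet at one point iff the augmented coefficient matrix [aᵢ bᵢ cᵢ] has rank < 3, i.e. its determinant vanishes.
Here the determinant is 0.
It vanishes, so the lines are concurrent at (8, 13).

Yes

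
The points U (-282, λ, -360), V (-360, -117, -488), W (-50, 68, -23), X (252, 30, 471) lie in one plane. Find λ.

-129

Coplanarity ⇔ det[UV; UW; UX] = 0.
Expanding, this is linear in λ: (12710)λ + (1639590) = 0.
So λ = -129.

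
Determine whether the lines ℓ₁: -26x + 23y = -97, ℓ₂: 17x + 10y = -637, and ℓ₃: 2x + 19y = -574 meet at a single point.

The three lines meet at one point iff the augmented coefficient matrix [aᵢ bᵢ cᵢ] has rank < 3, i.e. its determinant vanishes.
Here the determinant is 303.
Nonzero, so no common point exists.

No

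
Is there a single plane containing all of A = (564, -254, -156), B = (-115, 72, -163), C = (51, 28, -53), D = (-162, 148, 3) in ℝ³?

With A as base: AB = (-679, 326, -7), AC = (-513, 282, 103), AD = (-726, 402, 159).
AC × AD = (3432, 6789, -1494).
AB · (AC × AD) = -106656.
Since -106656 ≠ 0, the four points are not coplanar.

No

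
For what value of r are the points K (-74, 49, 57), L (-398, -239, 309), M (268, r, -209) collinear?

353

Direction KL = (-324, -288, 252). From the x-coordinate of M, the parameter along the line is τ = (268 − (-74))/(-324) = -19/18.
Then r = 49 + (-19/18)·(-288) = 353.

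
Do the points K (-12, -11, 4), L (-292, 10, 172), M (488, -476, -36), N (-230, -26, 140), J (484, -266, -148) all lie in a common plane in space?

No

The plane through K, L, M has normal n = KL × KM = (77280, 72800, 119700) and equation n·P = -1249360.
Checking the remaining points: n·N = -2909200, n·J = 323120.
Since n·N = -2909200 ≠ -1249360, N is off the plane and the points are not all coplanar.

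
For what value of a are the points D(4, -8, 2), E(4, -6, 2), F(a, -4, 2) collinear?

4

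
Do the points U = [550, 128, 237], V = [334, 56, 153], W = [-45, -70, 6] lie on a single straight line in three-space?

UV = (-216, -72, -84), UW = (-595, -198, -231).
UV × UW = (0, 84, -72).
The cross product is nonzero, so the points do not lie on one line.

No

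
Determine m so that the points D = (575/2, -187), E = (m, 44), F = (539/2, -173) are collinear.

Collinearity: (E − D) must be parallel to (F − D) = (-18, 14).
Cross-multiplying the components: (m − 575/2)·(14) = (231)·(-18).
Solving gives m = -19/2.

-19/2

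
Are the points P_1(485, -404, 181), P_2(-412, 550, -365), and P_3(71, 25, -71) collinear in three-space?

No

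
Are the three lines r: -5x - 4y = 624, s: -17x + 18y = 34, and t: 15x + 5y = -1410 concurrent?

Intersecting r and s: solving the 2×2 system gives (x, y) = (-5684/79, -5219/79).
Substitute into t: (15)(-5684/79) + (5)(-5219/79) = -111355/79.
But t requires -1410 ≠ -111355/79, so the three lines have no common point.

No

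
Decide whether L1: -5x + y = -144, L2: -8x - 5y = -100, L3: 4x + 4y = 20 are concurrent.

No

Intersecting L1 and L2: solving the 2×2 system gives (x, y) = (820/33, -652/33).
Substitute into L3: (4)(820/33) + (4)(-652/33) = 224/11.
But L3 requires 20 ≠ 224/11, so the three lines have no common point.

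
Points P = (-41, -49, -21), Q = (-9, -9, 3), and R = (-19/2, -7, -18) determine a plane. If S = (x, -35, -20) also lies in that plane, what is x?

-61/2

Coplanarity requires PQ · (PR × PS) = 0.
PQ = (32, 40, 24), PR = (63/2, 42, 3); the triple product is linear in x with coefficient -888 and constant term -27084.
Setting it to zero: x = -61/2.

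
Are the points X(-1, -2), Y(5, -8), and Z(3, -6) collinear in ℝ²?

Yes

XY = (6, -6), XZ = (4, -4).
Checking proportionality: XZ = 2/3·XY, so the vectors are parallel and the points are collinear.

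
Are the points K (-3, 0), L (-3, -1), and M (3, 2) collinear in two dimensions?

KL = (0, -1), KM = (6, 2).
Twice the signed area of △KLM is (0)(2) − (-1)(6) = 6.
The area is nonzero, so the three points are not collinear.

No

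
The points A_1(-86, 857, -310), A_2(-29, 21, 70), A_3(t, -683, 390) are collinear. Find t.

Collinearity requires A_1A_2 × A_1A_3 = 0; each component is linear in t.
The y-component gives (380)t + (-7220) = 0, so t = 19.
The remaining components then also vanish.

19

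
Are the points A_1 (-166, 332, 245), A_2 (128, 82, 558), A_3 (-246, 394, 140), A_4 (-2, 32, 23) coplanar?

No

With A_1 as base: A_1A_2 = (294, -250, 313), A_1A_3 = (-80, 62, -105), A_1A_4 = (164, -300, -222).
A_1A_3 × A_1A_4 = (-45264, -34980, 13832).
A_1A_2 · (A_1A_3 × A_1A_4) = -233200.
Since -233200 ≠ 0, the four points are not coplanar.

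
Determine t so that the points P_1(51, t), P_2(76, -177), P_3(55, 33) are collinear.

73

Collinearity: (P_1 − P_2) must be parallel to (P_3 − P_2) = (-21, 210).
Cross-multiplying the components: (t − (-177))·(-21) = (-25)·(210).
Solving gives t = 73.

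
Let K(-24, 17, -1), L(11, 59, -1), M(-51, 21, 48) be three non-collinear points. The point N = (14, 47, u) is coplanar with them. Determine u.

A normal to the plane is n = KL × KM = (2058, -1715, 1274).
N lies in the plane iff n · KN = 0.
This gives (1274)u + (28028) = 0, so u = -22.

-22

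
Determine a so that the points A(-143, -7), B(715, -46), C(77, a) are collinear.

Collinearity: (C − A) must be parallel to (B − A) = (858, -39).
Cross-multiplying the components: (a − (-7))·(858) = (220)·(-39).
Solving gives a = -17.

-17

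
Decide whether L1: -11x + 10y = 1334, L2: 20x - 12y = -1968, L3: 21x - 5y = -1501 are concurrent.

Intersecting L1 and L2: solving the 2×2 system gives (x, y) = (-54, 74).
Substitute into L3: (21)(-54) + (-5)(74) = -1504.
But L3 requires -1501 ≠ -1504, so the three lines have no common point.

No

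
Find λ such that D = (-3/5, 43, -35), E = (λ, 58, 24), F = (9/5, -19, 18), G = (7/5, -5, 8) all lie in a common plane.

The points are coplanar iff DE · (DF × DG) = 0.
Expanding, this is linear in λ: (-122)λ + (488) = 0.
So λ = 4.

4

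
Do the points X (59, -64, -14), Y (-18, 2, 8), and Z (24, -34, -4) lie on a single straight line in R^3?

XY = (-77, 66, 22), XZ = (-35, 30, 10).
Each component of XZ is 5/11 times the corresponding component of XY, so XZ = 5/11·XY and the points are collinear.

Yes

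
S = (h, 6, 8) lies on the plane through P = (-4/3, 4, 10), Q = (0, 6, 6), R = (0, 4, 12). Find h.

The plane through P, Q, R has equation 4x − 8y − (8/3)z = -64.
Substituting S: (4)h + (-208/3) = -64, so h = 4/3.

4/3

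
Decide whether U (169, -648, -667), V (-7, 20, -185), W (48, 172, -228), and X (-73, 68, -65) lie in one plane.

The four points are coplanar iff the 3×3 determinant with rows UV, UW, UX is zero.
Rows: (-176, 668, 482), (-121, 820, 439), (-242, 716, 602).
Expanding along the first row: (-176)(179316) − (668)(33396) + (482)(111804) = 21384.
Nonzero ⇒ not coplanar.

No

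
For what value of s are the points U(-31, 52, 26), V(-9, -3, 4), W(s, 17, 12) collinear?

-17

Direction UV = (22, -55, -22). From the y-coordinate of W, the parameter along the line is τ = (17 − 52)/(-55) = 7/11.
Then s = (-31) + 7/11·(22) = -17.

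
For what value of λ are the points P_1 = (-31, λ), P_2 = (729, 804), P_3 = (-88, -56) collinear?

The three points are collinear iff det[P_1P_2; P_1P_3] = 0.
This determinant is linear in λ: (-817)λ + (3268) = 0, so λ = 4.

4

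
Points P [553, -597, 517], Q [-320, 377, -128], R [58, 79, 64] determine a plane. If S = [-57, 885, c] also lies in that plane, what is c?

Coplanarity requires PQ · (PR × PS) = 0.
PQ = (-873, 974, -645), PR = (-495, 676, -453); the triple product is linear in c with coefficient -108018 and constant term -53900982.
Setting it to zero: c = -499.

-499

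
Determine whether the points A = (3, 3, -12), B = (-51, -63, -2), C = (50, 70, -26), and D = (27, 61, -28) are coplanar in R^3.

With A as base: AB = (-54, -66, 10), AC = (47, 67, -14), AD = (24, 58, -16).
AC × AD = (-260, 416, 1118).
AB · (AC × AD) = -2236.
Since -2236 ≠ 0, the four points are not coplanar.

No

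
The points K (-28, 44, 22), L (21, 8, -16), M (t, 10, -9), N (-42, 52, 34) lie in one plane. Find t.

Normal to plane KLN: n = (-128, -56, -112); plane equation n·P = -1344.
Requiring n·M = -1344: (-128)t + (448) = -1344.
So t = 14.

14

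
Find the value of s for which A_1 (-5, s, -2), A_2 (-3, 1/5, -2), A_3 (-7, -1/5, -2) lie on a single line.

Direction A_2A_3 = (-4, -2/5, 0). From the x-coordinate of A_1, the parameter along the line is τ = (-5 − (-3))/(-4) = 1/2.
Then s = 1/5 + 1/2·(-2/5) = 0.

0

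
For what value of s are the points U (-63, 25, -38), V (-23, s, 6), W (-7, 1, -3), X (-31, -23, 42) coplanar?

-3

Normal to plane UWX: n = (-240, -3360, -1920); plane equation n·P = 4080.
Requiring n·V = 4080: (-3360)s + (-6000) = 4080.
So s = -3.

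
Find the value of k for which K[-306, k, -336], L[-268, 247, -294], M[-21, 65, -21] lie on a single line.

Collinearity requires KL × KM = 0; each component is linear in k.
The x-component gives (-273)k + (75075) = 0, so k = 275.
The remaining components then also vanish.

275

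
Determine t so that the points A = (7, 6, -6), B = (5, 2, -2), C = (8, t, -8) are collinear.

Collinearity requires AB × AC = 0; each component is linear in t.
The x-component gives (-4)t + (32) = 0, so t = 8.
The remaining components then also vanish.

8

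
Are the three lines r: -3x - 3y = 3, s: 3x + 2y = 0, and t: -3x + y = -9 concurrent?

Intersecting r and s: solving the 2×2 system gives (x, y) = (2, -3).
Substitute into t: (-3)(2) + (1)(-3) = -9.
This equals -9, so (2, -3) lies on all three lines and they are concurrent.

Yes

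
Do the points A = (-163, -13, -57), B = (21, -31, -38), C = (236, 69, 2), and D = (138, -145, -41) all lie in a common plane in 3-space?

Yes

A normal to the plane through A, B, C is n = AB × AC = (-2620, -3275, 22270).
The plane has equation n·P = -799755. For D: n·D = -799755.
Equal, so D lies in the plane and all four are coplanar.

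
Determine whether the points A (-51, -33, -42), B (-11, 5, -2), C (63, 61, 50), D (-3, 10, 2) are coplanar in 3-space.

Yes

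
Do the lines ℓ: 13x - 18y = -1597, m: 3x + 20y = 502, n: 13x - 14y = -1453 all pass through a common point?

Intersecting ℓ and m: solving the 2×2 system gives (x, y) = (-11452/157, 11317/314).
Substitute into n: (13)(-11452/157) + (-14)(11317/314) = -228095/157.
But n requires -1453 ≠ -228095/157, so the three lines have no common point.

No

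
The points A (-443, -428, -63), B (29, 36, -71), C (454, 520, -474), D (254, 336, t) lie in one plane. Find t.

-546

The points are coplanar iff AB · (AC × AD) = 0.
Expanding, this is linear in t: (31248)t + (17061408) = 0.
So t = -546.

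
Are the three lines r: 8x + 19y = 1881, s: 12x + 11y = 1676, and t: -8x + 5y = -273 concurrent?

No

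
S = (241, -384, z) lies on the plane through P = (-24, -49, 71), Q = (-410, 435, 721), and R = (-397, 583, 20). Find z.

-364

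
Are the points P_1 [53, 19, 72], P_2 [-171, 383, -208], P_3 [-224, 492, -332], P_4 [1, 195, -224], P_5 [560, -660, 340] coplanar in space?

Yes

The plane through P_1, P_2, P_3 has normal n = P_1P_2 × P_1P_3 = (-14616, -12936, -5124) and equation n·P = -1389360.
Checking the remaining points: n·P_4 = -1389360, n·P_5 = -1389360.
All equal -1389360, so all 5 points lie in one plane.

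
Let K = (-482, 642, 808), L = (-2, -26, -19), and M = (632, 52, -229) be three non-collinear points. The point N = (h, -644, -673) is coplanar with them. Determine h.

192

The plane through K, L, M has equation 204786x − 423518y + 460952z = 1843808.
Substituting N: (204786)h + (-37475104) = 1843808, so h = 192.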